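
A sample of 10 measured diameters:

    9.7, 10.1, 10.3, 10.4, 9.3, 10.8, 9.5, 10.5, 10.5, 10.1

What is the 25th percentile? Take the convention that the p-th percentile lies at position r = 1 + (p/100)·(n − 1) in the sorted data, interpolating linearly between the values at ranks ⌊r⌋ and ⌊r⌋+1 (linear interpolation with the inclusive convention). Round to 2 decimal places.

9.80

Sorted: 9.3, 9.5, 9.7, 10.1, 10.1, 10.3, 10.4, 10.5, 10.5, 10.8.
n = 10.
r = 1 + (25/100)·(10 − 1) = 1 + 2.25 = 3.25.
Rank 3 is 9.7 and rank 4 is 10.1.
Interpolate: 9.7 + 0.25·(10.1 − 9.7) = 9.7 + 0.25·0.4 = 9.8.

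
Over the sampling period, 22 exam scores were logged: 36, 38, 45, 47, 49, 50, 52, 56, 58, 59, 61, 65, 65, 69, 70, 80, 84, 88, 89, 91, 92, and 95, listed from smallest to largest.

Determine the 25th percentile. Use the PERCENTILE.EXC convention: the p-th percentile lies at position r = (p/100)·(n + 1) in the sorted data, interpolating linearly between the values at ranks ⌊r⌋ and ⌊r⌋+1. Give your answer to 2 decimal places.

n = 22.
r = (25/100)·(22 + 1) = 5.75.
Rank 5 is 49 and rank 6 is 50.
Interpolate: 49 + 0.75·(50 − 49) = 49 + 0.75·1 = 49.75.

49.75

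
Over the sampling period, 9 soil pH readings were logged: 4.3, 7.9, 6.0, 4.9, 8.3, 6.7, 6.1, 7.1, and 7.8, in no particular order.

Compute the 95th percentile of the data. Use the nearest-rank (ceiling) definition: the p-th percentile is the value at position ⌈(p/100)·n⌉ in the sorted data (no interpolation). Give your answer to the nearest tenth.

Sorted: 4.3, 4.9, 6.0, 6.1, 6.7, 7.1, 7.8, 7.9, 8.3.
n = 9.
Position = ⌈95/100 · 9⌉ = ⌈8.55⌉ = 9.
The value at rank 9 is 8.3.

8.3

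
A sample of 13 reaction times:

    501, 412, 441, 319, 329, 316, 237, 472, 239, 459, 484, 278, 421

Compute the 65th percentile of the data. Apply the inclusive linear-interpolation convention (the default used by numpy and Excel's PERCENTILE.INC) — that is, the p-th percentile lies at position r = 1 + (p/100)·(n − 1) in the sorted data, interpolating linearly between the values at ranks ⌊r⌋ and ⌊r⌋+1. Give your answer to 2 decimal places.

Sorted: 237, 239, 278, 316, 319, 329, 412, 421, 441, 459, 472, 484, 501.
n = 13.
r = 1 + (65/100)·(13 − 1) = 1 + 7.8 = 8.8.
Rank 8 is 421 and rank 9 is 441.
Interpolate: 421 + 0.8·(441 − 421) = 421 + 0.8·20 = 437.

437.00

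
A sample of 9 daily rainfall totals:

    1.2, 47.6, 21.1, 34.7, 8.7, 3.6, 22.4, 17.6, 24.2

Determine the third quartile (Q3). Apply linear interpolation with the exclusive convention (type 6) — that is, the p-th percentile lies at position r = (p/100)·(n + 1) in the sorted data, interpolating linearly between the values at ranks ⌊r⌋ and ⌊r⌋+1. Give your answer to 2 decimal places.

29.45

Sorted: 1.2, 3.6, 8.7, 17.6, 21.1, 22.4, 24.2, 34.7, 47.6.
n = 9.
r = (75/100)·(9 + 1) = 7.5.
Rank 7 is 24.2 and rank 8 is 34.7.
Interpolate: 24.2 + 0.5·(34.7 − 24.2) = 24.2 + 0.5·10.5 = 29.45.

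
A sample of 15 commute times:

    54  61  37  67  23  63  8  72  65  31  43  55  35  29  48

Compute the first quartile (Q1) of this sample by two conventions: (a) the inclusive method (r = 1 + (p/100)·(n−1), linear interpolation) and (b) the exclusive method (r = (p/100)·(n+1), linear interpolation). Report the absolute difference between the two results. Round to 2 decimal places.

Sorted: 8, 23, 29, 31, 35, 37, 43, 48, 54, 55, 61, 63, 65, 67, 72.
n = 15.
(a) r = 4.5; between ranks 4 (31) and 5 (35): 33.
(b) r = 4 → value at rank 4 = 31.
|33 − 31| = 2.

2.00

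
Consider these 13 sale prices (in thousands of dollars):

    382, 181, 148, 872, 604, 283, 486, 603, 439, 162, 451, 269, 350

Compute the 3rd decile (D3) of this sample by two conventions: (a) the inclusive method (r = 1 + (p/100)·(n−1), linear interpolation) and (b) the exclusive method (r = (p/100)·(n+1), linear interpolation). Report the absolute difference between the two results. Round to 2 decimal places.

Sorted: 148, 162, 181, 269, 283, 350, 382, 439, 451, 486, 603, 604, 872.
n = 13.
(a) r = 4.6; between ranks 4 (269) and 5 (283): 277.4.
(b) r = 4.2; between ranks 4 (269) and 5 (283): 271.8.
|277.4 − 271.8| = 5.6.

5.60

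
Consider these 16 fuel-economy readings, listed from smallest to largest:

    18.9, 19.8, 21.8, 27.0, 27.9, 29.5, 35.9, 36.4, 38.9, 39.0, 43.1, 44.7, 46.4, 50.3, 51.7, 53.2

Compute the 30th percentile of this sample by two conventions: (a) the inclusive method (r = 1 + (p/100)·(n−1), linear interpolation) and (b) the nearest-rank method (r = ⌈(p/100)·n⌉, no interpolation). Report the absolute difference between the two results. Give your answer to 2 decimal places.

0.80

n = 16.
(a) r = 5.5; between ranks 5 (27.9) and 6 (29.5): 28.7.
(b) the nearest-rank method: rank 5 → 27.9.
|28.7 − 27.9| = 0.8.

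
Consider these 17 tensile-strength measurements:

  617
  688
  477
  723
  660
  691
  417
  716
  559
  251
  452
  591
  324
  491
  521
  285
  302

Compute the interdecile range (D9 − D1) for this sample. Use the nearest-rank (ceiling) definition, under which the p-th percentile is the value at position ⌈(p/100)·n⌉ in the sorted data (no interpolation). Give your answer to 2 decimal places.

Sorted: 251, 285, 302, 324, 417, 452, 477, 491, 521, 559, 591, 617, 660, 688, 691, 716, 723.
n = 17.
P10: rank ⌈10/100·17⌉ = 2 → 285.
P90: rank ⌈90/100·17⌉ = 16 → 716.
Difference: 716 − 285 = 431.

431.00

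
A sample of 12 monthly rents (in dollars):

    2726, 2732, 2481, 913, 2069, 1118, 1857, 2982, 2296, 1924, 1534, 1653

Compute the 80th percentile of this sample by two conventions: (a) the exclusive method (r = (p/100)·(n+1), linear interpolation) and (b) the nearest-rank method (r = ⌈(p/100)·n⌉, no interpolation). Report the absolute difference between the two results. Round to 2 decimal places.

Sorted: 913, 1118, 1534, 1653, 1857, 1924, 2069, 2296, 2481, 2726, 2732, 2982.
n = 12.
(a) r = 10.4; between ranks 10 (2726) and 11 (2732): 2728.4.
(b) the nearest-rank method: rank 10 → 2726.
|2728.4 − 2726| = 2.4.

2.40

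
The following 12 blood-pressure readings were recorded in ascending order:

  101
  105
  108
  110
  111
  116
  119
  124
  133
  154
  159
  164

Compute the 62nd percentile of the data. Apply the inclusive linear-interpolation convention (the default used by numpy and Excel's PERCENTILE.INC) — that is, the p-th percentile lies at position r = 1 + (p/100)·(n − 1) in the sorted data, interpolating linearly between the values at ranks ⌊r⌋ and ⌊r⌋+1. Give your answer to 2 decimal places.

123.10

n = 12.
r = 1 + (62/100)·(12 − 1) = 1 + 6.82 = 7.82.
Rank 7 is 119 and rank 8 is 124.
Interpolate: 119 + 0.82·(124 − 119) = 119 + 0.82·5 = 123.1.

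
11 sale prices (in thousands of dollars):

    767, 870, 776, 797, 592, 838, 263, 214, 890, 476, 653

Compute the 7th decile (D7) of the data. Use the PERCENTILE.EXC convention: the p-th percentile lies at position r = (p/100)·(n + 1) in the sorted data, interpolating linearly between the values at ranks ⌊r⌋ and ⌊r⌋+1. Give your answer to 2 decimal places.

813.40

Sorted: 214, 263, 476, 592, 653, 767, 776, 797, 838, 870, 890.
n = 11.
r = (70/100)·(11 + 1) = 8.4.
Rank 8 is 797 and rank 9 is 838.
Interpolate: 797 + 0.4·(838 − 797) = 797 + 0.4·41 = 813.4.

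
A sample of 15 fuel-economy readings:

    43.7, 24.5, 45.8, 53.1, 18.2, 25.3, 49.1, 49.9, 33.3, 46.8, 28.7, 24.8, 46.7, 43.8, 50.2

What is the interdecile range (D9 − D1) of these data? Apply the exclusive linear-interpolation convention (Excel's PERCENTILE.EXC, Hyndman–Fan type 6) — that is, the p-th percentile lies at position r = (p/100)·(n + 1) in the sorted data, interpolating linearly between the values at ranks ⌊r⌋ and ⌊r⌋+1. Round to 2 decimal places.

Sorted: 18.2, 24.5, 24.8, 25.3, 28.7, 33.3, 43.7, 43.8, 45.8, 46.7, 46.8, 49.1, 49.9, 50.2, 53.1.
n = 15.
P10: r = 1.6; ranks 1–2 are 18.2, 24.5; interpolating gives 21.98.
P90: r = 14.4; ranks 14–15 are 50.2, 53.1; interpolating gives 51.36.
Difference: 51.36 − 21.98 = 29.38.

29.38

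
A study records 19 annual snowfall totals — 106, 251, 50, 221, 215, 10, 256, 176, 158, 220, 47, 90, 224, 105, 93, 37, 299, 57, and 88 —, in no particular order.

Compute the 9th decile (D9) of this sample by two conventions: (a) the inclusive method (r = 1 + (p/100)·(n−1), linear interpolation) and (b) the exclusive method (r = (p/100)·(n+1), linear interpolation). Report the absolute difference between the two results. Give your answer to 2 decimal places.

Sorted: 10, 37, 47, 50, 57, 88, 90, 93, 105, 106, 158, 176, 215, 220, 221, 224, 251, 256, 299.
n = 19.
(a) r = 17.2; between ranks 17 (251) and 18 (256): 252.
(b) r = 18 → value at rank 18 = 256.
|252 − 256| = 4.

4.00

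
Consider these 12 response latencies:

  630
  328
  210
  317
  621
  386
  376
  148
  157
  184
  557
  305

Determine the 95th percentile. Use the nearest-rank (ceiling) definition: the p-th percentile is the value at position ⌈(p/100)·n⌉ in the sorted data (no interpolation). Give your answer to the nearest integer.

630

Sorted: 148, 157, 184, 210, 305, 317, 328, 376, 386, 557, 621, 630.
n = 12.
Position = ⌈95/100 · 12⌉ = ⌈11.4⌉ = 12.
The value at rank 12 is 630.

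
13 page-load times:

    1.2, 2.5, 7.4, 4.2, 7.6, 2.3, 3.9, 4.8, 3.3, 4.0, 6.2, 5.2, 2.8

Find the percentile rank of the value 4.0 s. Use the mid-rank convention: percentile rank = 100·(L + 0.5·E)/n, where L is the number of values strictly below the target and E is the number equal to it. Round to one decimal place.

50.0

Sorted: 1.2, 2.3, 2.5, 2.8, 3.3, 3.9, 4.0, 4.2, 4.8, 5.2, 6.2, 7.4, 7.6.
Count below 4.0: L = 6; count equal: E = 1; n = 13.
Percentile rank = 100·(6 + 0.5·1)/13 = 100·6.5/13 = 50.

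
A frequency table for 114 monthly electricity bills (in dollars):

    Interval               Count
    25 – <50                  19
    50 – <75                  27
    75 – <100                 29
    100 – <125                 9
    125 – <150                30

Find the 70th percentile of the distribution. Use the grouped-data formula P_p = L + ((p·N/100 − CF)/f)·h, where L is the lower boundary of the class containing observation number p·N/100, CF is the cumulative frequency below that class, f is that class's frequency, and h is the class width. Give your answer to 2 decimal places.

113.33

N = 114; target position k = 70/100 · 114 = 79.8.
Cumulative frequencies: 19, 46, 75, 84, 114.
Observation 79.8 falls in the class 100 – <125.
L = 100, CF = 75, f = 9, h = 25.
P70 = 100 + ((79.8 − 75)/9)·25 = 100 + 13.3333 = 113.333.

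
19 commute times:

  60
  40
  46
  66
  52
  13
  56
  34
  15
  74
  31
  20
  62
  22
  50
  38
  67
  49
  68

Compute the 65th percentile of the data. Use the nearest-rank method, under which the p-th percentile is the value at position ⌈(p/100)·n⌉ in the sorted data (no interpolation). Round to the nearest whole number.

56

Sorted: 13, 15, 20, 22, 31, 34, 38, 40, 46, 49, 50, 52, 56, 60, 62, 66, 67, 68, 74.
n = 19.
Position = ⌈65/100 · 19⌉ = ⌈12.35⌉ = 13.
The value at rank 13 is 56.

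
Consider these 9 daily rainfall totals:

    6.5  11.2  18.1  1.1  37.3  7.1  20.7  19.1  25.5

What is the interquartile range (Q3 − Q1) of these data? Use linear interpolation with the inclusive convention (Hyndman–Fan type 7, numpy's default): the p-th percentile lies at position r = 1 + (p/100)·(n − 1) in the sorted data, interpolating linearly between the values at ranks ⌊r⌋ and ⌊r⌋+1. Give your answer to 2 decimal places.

13.60

Sorted: 1.1, 6.5, 7.1, 11.2, 18.1, 19.1, 20.7, 25.5, 37.3.
n = 9.
P25: r = 3 (integer) → 7.1.
P75: r = 7 (integer) → 20.7.
Difference: 20.7 − 7.1 = 13.6.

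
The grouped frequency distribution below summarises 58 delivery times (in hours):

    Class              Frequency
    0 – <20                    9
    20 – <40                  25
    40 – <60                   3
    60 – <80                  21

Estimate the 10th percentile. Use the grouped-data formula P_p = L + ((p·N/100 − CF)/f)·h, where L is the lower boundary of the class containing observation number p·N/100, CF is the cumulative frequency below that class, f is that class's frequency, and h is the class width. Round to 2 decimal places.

12.89

N = 58; target position k = 10/100 · 58 = 5.8.
Cumulative frequencies: 9, 34, 37, 58.
Observation 5.8 falls in the class 0 – <20.
L = 0, CF = 0, f = 9, h = 20.
P10 = 0 + ((5.8 − 0)/9)·20 = 0 + 12.8889 = 12.8889.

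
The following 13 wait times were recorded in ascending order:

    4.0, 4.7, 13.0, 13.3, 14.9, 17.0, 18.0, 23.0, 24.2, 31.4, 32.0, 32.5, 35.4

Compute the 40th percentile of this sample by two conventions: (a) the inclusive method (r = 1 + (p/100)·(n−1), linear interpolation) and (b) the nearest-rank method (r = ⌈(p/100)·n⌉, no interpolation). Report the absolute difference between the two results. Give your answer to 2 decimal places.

0.42

n = 13.
(a) r = 5.8; between ranks 5 (14.9) and 6 (17.0): 16.58.
(b) the nearest-rank method: rank 6 → 17.
|16.58 − 17| = 0.42.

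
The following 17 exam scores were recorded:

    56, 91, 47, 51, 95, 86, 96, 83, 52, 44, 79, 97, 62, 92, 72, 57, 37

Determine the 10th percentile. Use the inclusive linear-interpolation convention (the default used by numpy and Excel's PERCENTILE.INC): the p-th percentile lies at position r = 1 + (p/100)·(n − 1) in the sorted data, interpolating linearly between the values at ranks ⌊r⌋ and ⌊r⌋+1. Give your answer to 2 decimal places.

Sorted: 37, 44, 47, 51, 52, 56, 57, 62, 72, 79, 83, 86, 91, 92, 95, 96, 97.
n = 17.
r = 1 + (10/100)·(17 − 1) = 1 + 1.6 = 2.6.
Rank 2 is 44 and rank 3 is 47.
Interpolate: 44 + 0.6·(47 − 44) = 44 + 0.6·3 = 45.8.

45.80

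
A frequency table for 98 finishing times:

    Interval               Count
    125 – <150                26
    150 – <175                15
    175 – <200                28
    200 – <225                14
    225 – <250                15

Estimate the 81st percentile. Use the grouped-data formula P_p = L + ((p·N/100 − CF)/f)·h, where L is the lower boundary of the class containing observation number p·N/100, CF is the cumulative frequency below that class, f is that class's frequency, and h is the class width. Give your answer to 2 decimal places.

N = 98; target position k = 81/100 · 98 = 79.38.
Cumulative frequencies: 26, 41, 69, 83, 98.
Observation 79.38 falls in the class 200 – <225.
L = 200, CF = 69, f = 14, h = 25.
P81 = 200 + ((79.38 − 69)/14)·25 = 200 + 18.5357 = 218.536.

218.54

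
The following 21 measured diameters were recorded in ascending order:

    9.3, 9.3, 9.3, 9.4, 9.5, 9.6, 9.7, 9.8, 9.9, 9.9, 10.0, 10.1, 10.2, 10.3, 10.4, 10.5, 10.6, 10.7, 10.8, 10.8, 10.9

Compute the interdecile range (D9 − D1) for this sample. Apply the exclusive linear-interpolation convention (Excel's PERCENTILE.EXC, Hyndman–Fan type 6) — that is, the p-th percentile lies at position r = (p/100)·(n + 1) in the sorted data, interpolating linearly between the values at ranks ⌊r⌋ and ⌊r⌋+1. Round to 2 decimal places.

1.50

n = 21.
P10: r = 2.2; ranks 2–3 are 9.3, 9.3; interpolating gives 9.3.
P90: r = 19.8; ranks 19–20 are 10.8, 10.8; interpolating gives 10.8.
Difference: 10.8 − 9.3 = 1.5.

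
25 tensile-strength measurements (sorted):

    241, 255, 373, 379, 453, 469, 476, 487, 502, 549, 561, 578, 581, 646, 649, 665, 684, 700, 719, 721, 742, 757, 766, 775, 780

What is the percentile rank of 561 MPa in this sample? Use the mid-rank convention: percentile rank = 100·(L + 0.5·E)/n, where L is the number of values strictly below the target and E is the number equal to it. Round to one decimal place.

42.0

Count below 561: L = 10; count equal: E = 1; n = 25.
Percentile rank = 100·(10 + 0.5·1)/25 = 100·10.5/25 = 42.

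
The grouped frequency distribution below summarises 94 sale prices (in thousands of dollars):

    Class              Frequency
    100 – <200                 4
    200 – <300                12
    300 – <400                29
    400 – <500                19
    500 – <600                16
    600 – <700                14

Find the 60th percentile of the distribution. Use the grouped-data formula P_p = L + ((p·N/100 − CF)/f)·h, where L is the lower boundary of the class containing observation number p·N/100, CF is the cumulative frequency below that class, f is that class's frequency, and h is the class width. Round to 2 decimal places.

N = 94; target position k = 60/100 · 94 = 56.4.
Cumulative frequencies: 4, 16, 45, 64, 80, 94.
Observation 56.4 falls in the class 400 – <500.
L = 400, CF = 45, f = 19, h = 100.
P60 = 400 + ((56.4 − 45)/19)·100 = 400 + 60 = 460.

460.00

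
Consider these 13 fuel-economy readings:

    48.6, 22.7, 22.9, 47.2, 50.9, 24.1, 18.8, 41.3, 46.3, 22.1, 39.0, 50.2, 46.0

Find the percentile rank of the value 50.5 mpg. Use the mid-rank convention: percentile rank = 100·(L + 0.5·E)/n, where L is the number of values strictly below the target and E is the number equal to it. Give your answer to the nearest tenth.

Sorted: 18.8, 22.1, 22.7, 22.9, 24.1, 39.0, 41.3, 46.0, 46.3, 47.2, 48.6, 50.2, 50.9.
Count below 50.5: L = 12; count equal: E = 0; n = 13.
Percentile rank = 100·(12 + 0.5·0)/13 = 100·12/13 = 92.31.

92.3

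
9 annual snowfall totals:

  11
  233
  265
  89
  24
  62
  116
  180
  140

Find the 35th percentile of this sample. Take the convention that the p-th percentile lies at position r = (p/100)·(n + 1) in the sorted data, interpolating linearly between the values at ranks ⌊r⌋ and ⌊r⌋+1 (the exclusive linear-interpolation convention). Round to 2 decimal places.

75.50

Sorted: 11, 24, 62, 89, 116, 140, 180, 233, 265.
n = 9.
r = (35/100)·(9 + 1) = 3.5.
Rank 3 is 62 and rank 4 is 89.
Interpolate: 62 + 0.5·(89 − 62) = 62 + 0.5·27 = 75.5.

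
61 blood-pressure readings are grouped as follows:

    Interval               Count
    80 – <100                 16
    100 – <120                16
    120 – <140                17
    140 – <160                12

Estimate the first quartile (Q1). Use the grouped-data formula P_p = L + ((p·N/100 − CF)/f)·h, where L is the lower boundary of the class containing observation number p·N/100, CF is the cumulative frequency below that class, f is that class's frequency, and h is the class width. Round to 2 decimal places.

99.06

N = 61; target position k = 25/100 · 61 = 15.25.
Cumulative frequencies: 16, 32, 49, 61.
Observation 15.25 falls in the class 80 – <100.
L = 80, CF = 0, f = 16, h = 20.
P25 = 80 + ((15.25 − 0)/16)·20 = 80 + 19.0625 = 99.0625.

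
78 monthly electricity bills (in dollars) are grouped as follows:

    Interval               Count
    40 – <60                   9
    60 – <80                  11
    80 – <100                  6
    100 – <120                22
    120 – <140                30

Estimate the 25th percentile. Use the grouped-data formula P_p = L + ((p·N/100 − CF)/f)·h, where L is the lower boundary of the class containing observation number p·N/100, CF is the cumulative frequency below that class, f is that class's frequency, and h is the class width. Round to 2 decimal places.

79.09

N = 78; target position k = 25/100 · 78 = 19.5.
Cumulative frequencies: 9, 20, 26, 48, 78.
Observation 19.5 falls in the class 60 – <80.
L = 60, CF = 9, f = 11, h = 20.
P25 = 60 + ((19.5 − 9)/11)·20 = 60 + 19.0909 = 79.0909.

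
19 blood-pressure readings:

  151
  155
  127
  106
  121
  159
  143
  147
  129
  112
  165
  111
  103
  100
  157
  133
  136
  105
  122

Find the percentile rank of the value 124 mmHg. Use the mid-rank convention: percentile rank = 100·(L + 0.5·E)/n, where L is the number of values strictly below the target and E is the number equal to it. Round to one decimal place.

42.1

Sorted: 100, 103, 105, 106, 111, 112, 121, 122, 127, 129, 133, 136, 143, 147, 151, 155, 157, 159, 165.
Count below 124: L = 8; count equal: E = 0; n = 19.
Percentile rank = 100·(8 + 0.5·0)/19 = 100·8/19 = 42.11.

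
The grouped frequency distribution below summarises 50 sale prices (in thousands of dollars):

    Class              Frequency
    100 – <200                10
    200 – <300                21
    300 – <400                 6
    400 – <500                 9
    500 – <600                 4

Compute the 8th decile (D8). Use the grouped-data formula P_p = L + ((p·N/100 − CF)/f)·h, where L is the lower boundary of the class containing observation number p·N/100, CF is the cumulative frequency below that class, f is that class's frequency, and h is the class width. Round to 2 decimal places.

433.33

N = 50; target position k = 80/100 · 50 = 40.
Cumulative frequencies: 10, 31, 37, 46, 50.
Observation 40 falls in the class 400 – <500.
L = 400, CF = 37, f = 9, h = 100.
P80 = 400 + ((40 − 37)/9)·100 = 400 + 33.3333 = 433.333.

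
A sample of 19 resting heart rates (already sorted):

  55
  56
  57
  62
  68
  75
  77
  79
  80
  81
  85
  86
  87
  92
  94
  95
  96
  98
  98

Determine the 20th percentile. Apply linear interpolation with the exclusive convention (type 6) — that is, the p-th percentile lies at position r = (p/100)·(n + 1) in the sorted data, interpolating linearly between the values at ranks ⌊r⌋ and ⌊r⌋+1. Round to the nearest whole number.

62

n = 19.
r = (20/100)·(19 + 1) = 4.
r is an integer, so P20 is the value at rank 4: 62.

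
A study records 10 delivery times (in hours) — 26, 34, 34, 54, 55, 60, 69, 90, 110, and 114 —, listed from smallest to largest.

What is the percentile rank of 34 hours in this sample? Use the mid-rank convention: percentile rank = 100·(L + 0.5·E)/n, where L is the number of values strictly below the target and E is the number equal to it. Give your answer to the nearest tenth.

20.0

Count below 34: L = 1; count equal: E = 2; n = 10.
Percentile rank = 100·(1 + 0.5·2)/10 = 100·2/10 = 20.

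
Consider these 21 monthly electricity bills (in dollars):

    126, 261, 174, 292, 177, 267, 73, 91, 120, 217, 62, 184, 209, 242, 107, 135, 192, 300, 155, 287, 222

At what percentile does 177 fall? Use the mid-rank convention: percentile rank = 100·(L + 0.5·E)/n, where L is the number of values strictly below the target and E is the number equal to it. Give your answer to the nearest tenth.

Sorted: 62, 73, 91, 107, 120, 126, 135, 155, 174, 177, 184, 192, 209, 217, 222, 242, 261, 267, 287, 292, 300.
Count below 177: L = 9; count equal: E = 1; n = 21.
Percentile rank = 100·(9 + 0.5·1)/21 = 100·9.5/21 = 45.24.

45.2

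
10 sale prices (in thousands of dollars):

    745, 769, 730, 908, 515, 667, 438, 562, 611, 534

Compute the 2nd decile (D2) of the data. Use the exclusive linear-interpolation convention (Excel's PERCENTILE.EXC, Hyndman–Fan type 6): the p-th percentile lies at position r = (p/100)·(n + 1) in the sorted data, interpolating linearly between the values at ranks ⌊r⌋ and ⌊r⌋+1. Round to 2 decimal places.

Sorted: 438, 515, 534, 562, 611, 667, 730, 745, 769, 908.
n = 10.
r = (20/100)·(10 + 1) = 2.2.
Rank 2 is 515 and rank 3 is 534.
Interpolate: 515 + 0.2·(534 − 515) = 515 + 0.2·19 = 518.8.

518.80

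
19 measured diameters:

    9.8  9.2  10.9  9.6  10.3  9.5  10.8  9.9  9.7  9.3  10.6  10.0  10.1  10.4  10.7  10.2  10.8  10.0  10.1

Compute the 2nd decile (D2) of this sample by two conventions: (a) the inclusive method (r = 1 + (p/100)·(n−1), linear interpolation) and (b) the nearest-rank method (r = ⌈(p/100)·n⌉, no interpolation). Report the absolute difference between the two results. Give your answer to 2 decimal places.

Sorted: 9.2, 9.3, 9.5, 9.6, 9.7, 9.8, 9.9, 10.0, 10.0, 10.1, 10.1, 10.2, 10.3, 10.4, 10.6, 10.7, 10.8, 10.8, 10.9.
n = 19.
(a) r = 4.6; between ranks 4 (9.6) and 5 (9.7): 9.66.
(b) the nearest-rank method: rank 4 → 9.6.
|9.66 − 9.6| = 0.06.

0.06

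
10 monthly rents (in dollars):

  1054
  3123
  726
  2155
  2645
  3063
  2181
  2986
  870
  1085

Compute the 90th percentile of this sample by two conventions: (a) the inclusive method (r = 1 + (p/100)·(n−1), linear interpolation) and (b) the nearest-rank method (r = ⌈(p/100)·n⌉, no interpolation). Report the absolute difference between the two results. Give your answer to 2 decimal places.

Sorted: 726, 870, 1054, 1085, 2155, 2181, 2645, 2986, 3063, 3123.
n = 10.
(a) r = 9.1; between ranks 9 (3063) and 10 (3123): 3069.
(b) the nearest-rank method: rank 9 → 3063.
|3069 − 3063| = 6.

6.00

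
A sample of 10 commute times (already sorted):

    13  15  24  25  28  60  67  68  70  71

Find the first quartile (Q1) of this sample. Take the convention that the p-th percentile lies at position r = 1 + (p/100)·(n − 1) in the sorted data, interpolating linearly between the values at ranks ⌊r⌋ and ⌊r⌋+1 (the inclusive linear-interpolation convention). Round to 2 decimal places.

n = 10.
r = 1 + (25/100)·(10 − 1) = 1 + 2.25 = 3.25.
Rank 3 is 24 and rank 4 is 25.
Interpolate: 24 + 0.25·(25 − 24) = 24 + 0.25·1 = 24.25.

24.25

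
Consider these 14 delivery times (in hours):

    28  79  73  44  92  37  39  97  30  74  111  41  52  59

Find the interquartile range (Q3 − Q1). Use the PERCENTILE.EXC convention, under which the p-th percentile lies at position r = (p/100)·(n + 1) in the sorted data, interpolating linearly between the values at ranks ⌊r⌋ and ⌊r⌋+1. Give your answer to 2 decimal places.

43.75

Sorted: 28, 30, 37, 39, 41, 44, 52, 59, 73, 74, 79, 92, 97, 111.
n = 14.
P25: r = 3.75; ranks 3–4 are 37, 39; interpolating gives 38.5.
P75: r = 11.25; ranks 11–12 are 79, 92; interpolating gives 82.25.
Difference: 82.25 − 38.5 = 43.75.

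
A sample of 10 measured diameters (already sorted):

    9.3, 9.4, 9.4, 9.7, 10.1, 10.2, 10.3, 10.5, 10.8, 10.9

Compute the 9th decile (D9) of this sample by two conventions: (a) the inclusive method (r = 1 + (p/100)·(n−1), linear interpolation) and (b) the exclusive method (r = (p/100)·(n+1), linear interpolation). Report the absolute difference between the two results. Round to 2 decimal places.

n = 10.
(a) r = 9.1; between ranks 9 (10.8) and 10 (10.9): 10.81.
(b) r = 9.9; between ranks 9 (10.8) and 10 (10.9): 10.89.
|10.81 − 10.89| = 0.08.

0.08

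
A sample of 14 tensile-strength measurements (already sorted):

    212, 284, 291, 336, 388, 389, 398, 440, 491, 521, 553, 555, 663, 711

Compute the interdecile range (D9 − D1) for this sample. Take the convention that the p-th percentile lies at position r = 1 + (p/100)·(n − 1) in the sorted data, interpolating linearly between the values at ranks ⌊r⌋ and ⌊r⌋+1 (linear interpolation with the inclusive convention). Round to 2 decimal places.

344.50

n = 14.
P10: r = 2.3; ranks 2–3 are 284, 291; interpolating gives 286.1.
P90: r = 12.7; ranks 12–13 are 555, 663; interpolating gives 630.6.
Difference: 630.6 − 286.1 = 344.5.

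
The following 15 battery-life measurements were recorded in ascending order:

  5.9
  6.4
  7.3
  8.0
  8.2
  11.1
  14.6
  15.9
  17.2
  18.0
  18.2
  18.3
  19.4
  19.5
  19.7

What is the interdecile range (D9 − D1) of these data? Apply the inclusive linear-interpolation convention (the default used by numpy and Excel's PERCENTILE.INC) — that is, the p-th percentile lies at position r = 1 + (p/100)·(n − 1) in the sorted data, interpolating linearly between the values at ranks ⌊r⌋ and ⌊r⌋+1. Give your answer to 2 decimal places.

12.70

n = 15.
P10: r = 2.4; ranks 2–3 are 6.4, 7.3; interpolating gives 6.76.
P90: r = 13.6; ranks 13–14 are 19.4, 19.5; interpolating gives 19.46.
Difference: 19.46 − 6.76 = 12.7.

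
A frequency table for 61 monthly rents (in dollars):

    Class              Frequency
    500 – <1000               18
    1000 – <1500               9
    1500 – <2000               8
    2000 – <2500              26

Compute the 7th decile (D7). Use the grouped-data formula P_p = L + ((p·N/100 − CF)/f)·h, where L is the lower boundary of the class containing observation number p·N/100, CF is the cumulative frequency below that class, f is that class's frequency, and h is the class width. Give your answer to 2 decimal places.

N = 61; target position k = 70/100 · 61 = 42.7.
Cumulative frequencies: 18, 27, 35, 61.
Observation 42.7 falls in the class 2000 – <2500.
L = 2000, CF = 35, f = 26, h = 500.
P70 = 2000 + ((42.7 − 35)/26)·500 = 2000 + 148.077 = 2148.08.

2148.08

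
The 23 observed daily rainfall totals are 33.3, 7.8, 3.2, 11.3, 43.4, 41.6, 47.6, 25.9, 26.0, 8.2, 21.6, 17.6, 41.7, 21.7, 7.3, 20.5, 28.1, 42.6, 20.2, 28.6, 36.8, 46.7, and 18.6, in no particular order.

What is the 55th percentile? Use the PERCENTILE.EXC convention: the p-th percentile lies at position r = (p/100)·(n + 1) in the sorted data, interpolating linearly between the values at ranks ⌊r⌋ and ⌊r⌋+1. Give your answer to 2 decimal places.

Sorted: 3.2, 7.3, 7.8, 8.2, 11.3, 17.6, 18.6, 20.2, 20.5, 21.6, 21.7, 25.9, 26.0, 28.1, 28.6, 33.3, 36.8, 41.6, 41.7, 42.6, 43.4, 46.7, 47.6.
n = 23.
r = (55/100)·(23 + 1) = 13.2.
Rank 13 is 26.0 and rank 14 is 28.1.
Interpolate: 26.0 + 0.2·(28.1 − 26.0) = 26.0 + 0.2·2.1 = 26.42.

26.42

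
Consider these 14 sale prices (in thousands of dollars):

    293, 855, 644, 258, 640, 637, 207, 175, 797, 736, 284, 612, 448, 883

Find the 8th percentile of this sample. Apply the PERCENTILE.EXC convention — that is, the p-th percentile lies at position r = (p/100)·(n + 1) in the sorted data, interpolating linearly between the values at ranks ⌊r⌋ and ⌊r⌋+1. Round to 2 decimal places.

181.40

Sorted: 175, 207, 258, 284, 293, 448, 612, 637, 640, 644, 736, 797, 855, 883.
n = 14.
r = (8/100)·(14 + 1) = 1.2.
Rank 1 is 175 and rank 2 is 207.
Interpolate: 175 + 0.2·(207 − 175) = 175 + 0.2·32 = 181.4.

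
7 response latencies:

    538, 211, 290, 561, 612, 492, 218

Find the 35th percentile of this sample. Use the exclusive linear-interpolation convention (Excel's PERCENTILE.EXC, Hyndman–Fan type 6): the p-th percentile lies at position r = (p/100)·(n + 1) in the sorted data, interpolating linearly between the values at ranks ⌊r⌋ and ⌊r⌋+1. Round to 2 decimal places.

275.60

Sorted: 211, 218, 290, 492, 538, 561, 612.
n = 7.
r = (35/100)·(7 + 1) = 2.8.
Rank 2 is 218 and rank 3 is 290.
Interpolate: 218 + 0.8·(290 − 218) = 218 + 0.8·72 = 275.6.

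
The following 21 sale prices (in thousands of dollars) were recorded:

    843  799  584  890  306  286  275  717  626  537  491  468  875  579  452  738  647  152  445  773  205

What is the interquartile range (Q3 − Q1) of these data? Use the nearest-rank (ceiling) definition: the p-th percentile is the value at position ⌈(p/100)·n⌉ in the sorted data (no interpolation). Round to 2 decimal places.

Sorted: 152, 205, 275, 286, 306, 445, 452, 468, 491, 537, 579, 584, 626, 647, 717, 738, 773, 799, 843, 875, 890.
n = 21.
P25: rank ⌈25/100·21⌉ = 6 → 445.
P75: rank ⌈75/100·21⌉ = 16 → 738.
Difference: 738 − 445 = 293.

293.00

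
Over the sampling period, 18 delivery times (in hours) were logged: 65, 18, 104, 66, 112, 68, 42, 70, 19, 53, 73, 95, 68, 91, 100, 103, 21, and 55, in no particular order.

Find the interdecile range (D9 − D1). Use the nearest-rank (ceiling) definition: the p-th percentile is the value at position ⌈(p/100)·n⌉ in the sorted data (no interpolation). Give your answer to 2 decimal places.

85.00

Sorted: 18, 19, 21, 42, 53, 55, 65, 66, 68, 68, 70, 73, 91, 95, 100, 103, 104, 112.
n = 18.
P10: rank ⌈10/100·18⌉ = 2 → 19.
P90: rank ⌈90/100·18⌉ = 17 → 104.
Difference: 104 − 19 = 85.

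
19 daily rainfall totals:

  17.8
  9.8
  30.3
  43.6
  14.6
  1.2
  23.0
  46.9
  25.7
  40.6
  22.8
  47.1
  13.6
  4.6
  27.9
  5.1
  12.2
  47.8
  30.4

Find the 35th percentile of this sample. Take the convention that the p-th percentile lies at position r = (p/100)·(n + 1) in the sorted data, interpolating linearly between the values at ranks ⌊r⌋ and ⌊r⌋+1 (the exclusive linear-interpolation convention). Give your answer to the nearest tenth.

14.6

Sorted: 1.2, 4.6, 5.1, 9.8, 12.2, 13.6, 14.6, 17.8, 22.8, 23.0, 25.7, 27.9, 30.3, 30.4, 40.6, 43.6, 46.9, 47.1, 47.8.
n = 19.
r = (35/100)·(19 + 1) = 7.
r is an integer, so P35 is the value at rank 7: 14.6.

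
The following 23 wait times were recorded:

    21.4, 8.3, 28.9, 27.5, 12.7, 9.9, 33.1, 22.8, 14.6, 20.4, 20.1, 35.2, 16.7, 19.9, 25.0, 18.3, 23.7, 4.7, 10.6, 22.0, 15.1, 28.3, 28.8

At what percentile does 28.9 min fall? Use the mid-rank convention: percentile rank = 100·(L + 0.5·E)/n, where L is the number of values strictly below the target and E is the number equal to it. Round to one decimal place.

89.1

Sorted: 4.7, 8.3, 9.9, 10.6, 12.7, 14.6, 15.1, 16.7, 18.3, 19.9, 20.1, 20.4, 21.4, 22.0, 22.8, 23.7, 25.0, 27.5, 28.3, 28.8, 28.9, 33.1, 35.2.
Count below 28.9: L = 20; count equal: E = 1; n = 23.
Percentile rank = 100·(20 + 0.5·1)/23 = 100·20.5/23 = 89.13.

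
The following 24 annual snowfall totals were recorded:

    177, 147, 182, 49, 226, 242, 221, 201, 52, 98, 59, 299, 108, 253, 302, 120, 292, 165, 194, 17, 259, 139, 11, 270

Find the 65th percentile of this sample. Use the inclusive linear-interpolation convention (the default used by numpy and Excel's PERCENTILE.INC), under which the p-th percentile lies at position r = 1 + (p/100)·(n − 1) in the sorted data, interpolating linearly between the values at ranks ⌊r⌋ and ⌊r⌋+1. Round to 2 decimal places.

Sorted: 11, 17, 49, 52, 59, 98, 108, 120, 139, 147, 165, 177, 182, 194, 201, 221, 226, 242, 253, 259, 270, 292, 299, 302.
n = 24.
r = 1 + (65/100)·(24 − 1) = 1 + 14.95 = 15.95.
Rank 15 is 201 and rank 16 is 221.
Interpolate: 201 + 0.95·(221 − 201) = 201 + 0.95·20 = 220.

220.00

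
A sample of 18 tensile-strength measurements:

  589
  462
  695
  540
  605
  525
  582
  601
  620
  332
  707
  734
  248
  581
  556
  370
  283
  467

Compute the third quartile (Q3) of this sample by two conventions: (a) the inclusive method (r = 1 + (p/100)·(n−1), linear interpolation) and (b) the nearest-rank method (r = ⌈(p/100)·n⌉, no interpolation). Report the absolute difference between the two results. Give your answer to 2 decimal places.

1.00

Sorted: 248, 283, 332, 370, 462, 467, 525, 540, 556, 581, 582, 589, 601, 605, 620, 695, 707, 734.
n = 18.
(a) r = 13.75; between ranks 13 (601) and 14 (605): 604.
(b) the nearest-rank method: rank 14 → 605.
|604 − 605| = 1.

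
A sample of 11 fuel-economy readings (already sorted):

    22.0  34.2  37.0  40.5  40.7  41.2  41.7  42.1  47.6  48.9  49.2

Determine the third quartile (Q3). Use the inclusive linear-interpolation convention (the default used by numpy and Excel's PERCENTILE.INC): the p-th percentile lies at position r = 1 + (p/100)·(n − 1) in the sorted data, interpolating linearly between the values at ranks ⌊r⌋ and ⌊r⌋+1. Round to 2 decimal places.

44.85

n = 11.
r = 1 + (75/100)·(11 − 1) = 1 + 7.5 = 8.5.
Rank 8 is 42.1 and rank 9 is 47.6.
Interpolate: 42.1 + 0.5·(47.6 − 42.1) = 42.1 + 0.5·5.5 = 44.85.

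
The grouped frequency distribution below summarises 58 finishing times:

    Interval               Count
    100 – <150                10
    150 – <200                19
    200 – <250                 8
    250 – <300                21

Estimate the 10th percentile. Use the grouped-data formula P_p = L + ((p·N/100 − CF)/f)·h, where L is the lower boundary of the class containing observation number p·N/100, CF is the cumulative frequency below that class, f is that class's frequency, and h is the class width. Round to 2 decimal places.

N = 58; target position k = 10/100 · 58 = 5.8.
Cumulative frequencies: 10, 29, 37, 58.
Observation 5.8 falls in the class 100 – <150.
L = 100, CF = 0, f = 10, h = 50.
P10 = 100 + ((5.8 − 0)/10)·50 = 100 + 29 = 129.

129.00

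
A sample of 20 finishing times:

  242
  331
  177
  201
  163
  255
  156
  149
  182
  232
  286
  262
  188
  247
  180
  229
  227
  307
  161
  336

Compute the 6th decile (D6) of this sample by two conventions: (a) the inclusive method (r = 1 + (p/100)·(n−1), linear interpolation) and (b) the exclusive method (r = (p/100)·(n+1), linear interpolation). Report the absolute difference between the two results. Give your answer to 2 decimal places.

2.00

Sorted: 149, 156, 161, 163, 177, 180, 182, 188, 201, 227, 229, 232, 242, 247, 255, 262, 286, 307, 331, 336.
n = 20.
(a) r = 12.4; between ranks 12 (232) and 13 (242): 236.
(b) r = 12.6; between ranks 12 (232) and 13 (242): 238.
|236 − 238| = 2.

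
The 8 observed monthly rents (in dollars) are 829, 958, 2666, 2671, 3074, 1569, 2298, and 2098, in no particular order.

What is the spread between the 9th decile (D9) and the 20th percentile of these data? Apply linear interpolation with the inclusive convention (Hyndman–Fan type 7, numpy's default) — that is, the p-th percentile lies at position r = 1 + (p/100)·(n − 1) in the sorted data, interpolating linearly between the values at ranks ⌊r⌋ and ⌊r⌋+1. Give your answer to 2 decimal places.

1589.50

Sorted: 829, 958, 1569, 2098, 2298, 2666, 2671, 3074.
n = 8.
P20: r = 2.4; ranks 2–3 are 958, 1569; interpolating gives 1202.4.
P90: r = 7.3; ranks 7–8 are 2671, 3074; interpolating gives 2791.9.
Difference: 2791.9 − 1202.4 = 1589.5.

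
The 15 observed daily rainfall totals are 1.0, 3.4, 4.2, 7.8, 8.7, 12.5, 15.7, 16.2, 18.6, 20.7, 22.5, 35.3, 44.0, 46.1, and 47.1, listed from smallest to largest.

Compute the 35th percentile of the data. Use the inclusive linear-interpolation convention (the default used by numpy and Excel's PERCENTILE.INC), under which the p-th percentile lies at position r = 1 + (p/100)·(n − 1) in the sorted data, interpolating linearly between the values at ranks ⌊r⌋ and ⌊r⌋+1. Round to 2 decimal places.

12.12

n = 15.
r = 1 + (35/100)·(15 − 1) = 1 + 4.9 = 5.9.
Rank 5 is 8.7 and rank 6 is 12.5.
Interpolate: 8.7 + 0.9·(12.5 − 8.7) = 8.7 + 0.9·3.8 = 12.12.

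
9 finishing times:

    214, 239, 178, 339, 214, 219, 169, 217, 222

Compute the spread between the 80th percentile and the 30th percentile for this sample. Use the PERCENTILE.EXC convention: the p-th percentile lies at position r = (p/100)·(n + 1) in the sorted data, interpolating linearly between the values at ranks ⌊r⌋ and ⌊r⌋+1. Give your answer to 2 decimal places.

25.00

Sorted: 169, 178, 214, 214, 217, 219, 222, 239, 339.
n = 9.
P30: r = 3 (integer) → 214.
P80: r = 8 (integer) → 239.
Difference: 239 − 214 = 25.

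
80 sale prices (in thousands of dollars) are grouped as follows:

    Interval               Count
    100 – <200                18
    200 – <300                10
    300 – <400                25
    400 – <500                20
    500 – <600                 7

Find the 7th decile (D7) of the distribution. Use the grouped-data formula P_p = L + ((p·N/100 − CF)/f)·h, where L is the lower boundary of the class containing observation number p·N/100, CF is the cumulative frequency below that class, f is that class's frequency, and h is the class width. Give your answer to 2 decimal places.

N = 80; target position k = 70/100 · 80 = 56.
Cumulative frequencies: 18, 28, 53, 73, 80.
Observation 56 falls in the class 400 – <500.
L = 400, CF = 53, f = 20, h = 100.
P70 = 400 + ((56 − 53)/20)·100 = 400 + 15 = 415.

415.00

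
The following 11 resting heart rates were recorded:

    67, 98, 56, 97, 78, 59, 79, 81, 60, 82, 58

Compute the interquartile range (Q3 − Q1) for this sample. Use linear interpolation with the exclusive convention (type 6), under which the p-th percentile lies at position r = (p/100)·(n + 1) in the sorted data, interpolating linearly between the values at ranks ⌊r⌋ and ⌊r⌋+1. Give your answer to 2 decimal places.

23.00

Sorted: 56, 58, 59, 60, 67, 78, 79, 81, 82, 97, 98.
n = 11.
P25: r = 3 (integer) → 59.
P75: r = 9 (integer) → 82.
Difference: 82 − 59 = 23.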